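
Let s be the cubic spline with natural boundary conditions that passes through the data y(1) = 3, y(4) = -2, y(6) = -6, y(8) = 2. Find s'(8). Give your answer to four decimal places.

5.5965

Put m_i = s'' at the i-th knot. Here h = (3, 2, 2) and Δ = (-5/3, -2, 4), so the interior equations h_(i-1)·m_(i-1) + 2(h_(i-1)+h_i)·m_i + h_i·m_(i+1) = 6(Δ_i − Δ_(i-1)) read
  3·m_0 + 10·m_1 + 2·m_2 = 6(Δ_1 - Δ_0) = -2
  2·m_1 + 8·m_2 + 2·m_3 = 6(Δ_2 - Δ_1) = 36
Natural end conditions: m_0 = m_3 = 0.
Forward elimination and back-substitution give m_0 = 0, m_1 = -22/19, m_2 = 91/19, m_3 = 0.
On [6, 8], s'(x) = b_2 + 2c_2·(x - 6) + 3d_2·(x - 6)² with b_2 = Δ_2 - h_2(2m_2 + m_3)/6 = 46/57, c_2 = m_2/2 = 91/38, d_2 = (m_3 - m_2)/(6h_2) = -91/228. So s'(8) = 319/57.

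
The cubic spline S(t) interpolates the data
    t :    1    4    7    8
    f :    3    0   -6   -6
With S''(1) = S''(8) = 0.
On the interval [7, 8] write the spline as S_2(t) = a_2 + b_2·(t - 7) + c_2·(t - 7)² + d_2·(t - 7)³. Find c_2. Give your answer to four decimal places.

0.9310

Put M_i = S'' at the i-th knot. Here h = (3, 3, 1) and Δ = (-1, -2, 0), so the interior equations h_(i-1)·M_(i-1) + 2(h_(i-1)+h_i)·M_i + h_i·M_(i+1) = 6(Δ_i − Δ_(i-1)) read
  3·M_0 + 12·M_1 + 3·M_2 = 6(Δ_1 - Δ_0) = -6
  3·M_1 + 8·M_2 + 1·M_3 = 6(Δ_2 - Δ_1) = 12
Natural end conditions: M_0 = M_3 = 0.
Solving the tridiagonal system: M_0 = 0, M_1 = -28/29, M_2 = 54/29, M_3 = 0.
On [7, 8], with S_2(t) = a_2 + b_2·(t - 7) + c_2·(t - 7)² + d_2·(t - 7)³: c_2 = M_2/2 = 27/29, d_2 = (M_3 - M_2)/(6h_2) = -9/29, b_2 = Δ_2 - h_2(2M_2 + M_3)/6 = -18/29.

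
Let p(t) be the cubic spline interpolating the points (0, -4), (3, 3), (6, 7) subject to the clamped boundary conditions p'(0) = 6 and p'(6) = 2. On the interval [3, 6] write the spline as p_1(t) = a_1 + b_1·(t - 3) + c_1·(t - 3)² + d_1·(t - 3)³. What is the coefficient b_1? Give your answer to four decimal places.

Put M_i = p'' at the i-th knot. Here h = (3, 3) and Δ = (7/3, 4/3), so the interior equations h_(i-1)·M_(i-1) + 2(h_(i-1)+h_i)·M_i + h_i·M_(i+1) = 6(Δ_i − Δ_(i-1)) read
  3·M_0 + 12·M_1 + 3·M_2 = 6(Δ_1 - Δ_0) = -6
Clamped end conditions give two more equations: 2h_0·M_0 + h_0·M_1 = 6(Δ_0 - p'(0)) = -22 and h_1·M_1 + 2h_1·M_2 = 6(p'(6) - Δ_1) = 4.
Hence M_0 = -23/6, M_1 = 1/3, M_2 = 1/2.
On [3, 6], with p_1(t) = a_1 + b_1·(t - 3) + c_1·(t - 3)² + d_1·(t - 3)³: c_1 = M_1/2 = 1/6, d_1 = (M_2 - M_1)/(6h_1) = 1/108, b_1 = Δ_1 - h_1(2M_1 + M_2)/6 = 3/4.

0.7500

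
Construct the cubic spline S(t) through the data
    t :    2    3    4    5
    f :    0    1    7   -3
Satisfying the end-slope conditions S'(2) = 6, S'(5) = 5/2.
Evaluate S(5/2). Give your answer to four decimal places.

0.6292

Write m_i for S''(x_i). With h_i = 1, 1, 1 and divided differences Δ_i = 1, 6, -10, the continuity of S' gives the tridiagonal system
  1·m_0 + 4·m_1 + 1·m_2 = 6(Δ_1 - Δ_0) = 30
  1·m_1 + 4·m_2 + 1·m_3 = 6(Δ_2 - Δ_1) = -96
Clamped end conditions give two more equations: 2h_0·m_0 + h_0·m_1 = 6(Δ_0 - S'(2)) = -30 and h_2·m_2 + 2h_2·m_3 = 6(S'(5) - Δ_2) = 75.
Forward elimination and back-substitution give m_0 = -419/15, m_1 = 388/15, m_2 = -683/15, m_3 = 904/15.
On [2, 3], S(t) = 0 + 6·(t - 2) - 419/30·(t - 2)² + 269/30·(t - 2)³.
With (t - 2) = 1/2: S(5/2) = 151/240.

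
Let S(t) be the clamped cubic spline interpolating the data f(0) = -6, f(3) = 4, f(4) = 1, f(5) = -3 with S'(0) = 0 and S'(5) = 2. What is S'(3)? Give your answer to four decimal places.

With M_i denoting the second derivative at x_i, h_i = 3, 1, 1, and Δ_i = (y_(i+1) − y_i)/h_i = 10/3, -3, -4:
  3·M_0 + 8·M_1 + 1·M_2 = 6(Δ_1 - Δ_0) = -38
  1·M_1 + 4·M_2 + 1·M_3 = 6(Δ_2 - Δ_1) = -6
Clamped end conditions give two more equations: 2h_0·M_0 + h_0·M_1 = 6(Δ_0 - S'(0)) = 20 and h_2·M_2 + 2h_2·M_3 = 6(S'(5) - Δ_2) = 36.
Hence M_0 = 578/87, M_1 = -192/29, M_2 = -144/29, M_3 = 594/29.
On [3, 4], S'(t) = b_1 + 2c_1·(t - 3) + 3d_1·(t - 3)² with b_1 = Δ_1 - h_1(2M_1 + M_2)/6 = 1/29, c_1 = M_1/2 = -96/29, d_1 = (M_2 - M_1)/(6h_1) = 8/29. So S'(3) = 1/29.

0.0345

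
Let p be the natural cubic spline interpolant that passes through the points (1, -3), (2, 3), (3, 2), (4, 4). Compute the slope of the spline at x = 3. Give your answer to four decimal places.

Write M_i for p''(x_i). With h_i = 1, 1, 1 and divided differences Δ_i = 6, -1, 2, the continuity of p' gives the tridiagonal system
  1·M_0 + 4·M_1 + 1·M_2 = 6(Δ_1 - Δ_0) = -42
  1·M_1 + 4·M_2 + 1·M_3 = 6(Δ_2 - Δ_1) = 18
Natural end conditions: M_0 = M_3 = 0.
Solving: M_0 = 0, M_1 = -62/5, M_2 = 38/5, M_3 = 0.
On [3, 4], p'(x) = b_2 + 2c_2·(x - 3) + 3d_2·(x - 3)² with b_2 = Δ_2 - h_2(2M_2 + M_3)/6 = -8/15, c_2 = M_2/2 = 19/5, d_2 = (M_3 - M_2)/(6h_2) = -19/15. So p'(3) = -8/15.

-0.5333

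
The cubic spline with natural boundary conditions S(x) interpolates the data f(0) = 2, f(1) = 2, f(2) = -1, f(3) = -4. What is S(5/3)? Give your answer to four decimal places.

0.1630

Let m_i = S''(x_i). Step sizes h_i = 1, 1, 1; slopes of the chords Δ_i = (y_(i+1) - y_i)/h_i = 0, -3, -3.
  1·m_0 + 4·m_1 + 1·m_2 = 6(Δ_1 - Δ_0) = -18
  1·m_1 + 4·m_2 + 1·m_3 = 6(Δ_2 - Δ_1) = 0
Natural end conditions: m_0 = m_3 = 0.
Hence m_0 = 0, m_1 = -24/5, m_2 = 6/5, m_3 = 0.
On [1, 2], S(x) = 2 - 8/5·(x - 1) - 12/5·(x - 1)² + 1·(x - 1)³.
With (x - 1) = 2/3: S(5/3) = 22/135.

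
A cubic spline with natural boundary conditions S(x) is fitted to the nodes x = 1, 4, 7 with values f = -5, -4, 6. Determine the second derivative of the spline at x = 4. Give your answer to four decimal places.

Let M_i = S''(x_i). Step sizes h_i = 3, 3; slopes of the chords Δ_i = (y_(i+1) - y_i)/h_i = 1/3, 10/3.
  3·M_0 + 12·M_1 + 3·M_2 = 6(Δ_1 - Δ_0) = 18
Natural end conditions: M_0 = M_2 = 0.
Solving: M_0 = 0, M_1 = 3/2, M_2 = 0.

1.5000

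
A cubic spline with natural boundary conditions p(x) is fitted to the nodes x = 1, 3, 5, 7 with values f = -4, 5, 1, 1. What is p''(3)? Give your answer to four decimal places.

Let σ_i = p''(x_i). Step sizes h_i = 2, 2, 2; slopes of the chords Δ_i = (y_(i+1) - y_i)/h_i = 9/2, -2, 0.
  2·σ_0 + 8·σ_1 + 2·σ_2 = 6(Δ_1 - Δ_0) = -39
  2·σ_1 + 8·σ_2 + 2·σ_3 = 6(Δ_2 - Δ_1) = 12
Natural end conditions: σ_0 = σ_3 = 0.
Solving the tridiagonal system: σ_0 = 0, σ_1 = -28/5, σ_2 = 29/10, σ_3 = 0.

-5.6000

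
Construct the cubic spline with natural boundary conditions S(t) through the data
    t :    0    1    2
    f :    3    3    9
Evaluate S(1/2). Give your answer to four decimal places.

With m_i denoting the second derivative at x_i, h_i = 1, 1, and Δ_i = (y_(i+1) − y_i)/h_i = 0, 6:
  1·m_0 + 4·m_1 + 1·m_2 = 6(Δ_1 - Δ_0) = 36
Natural end conditions: m_0 = m_2 = 0.
Forward elimination and back-substitution give m_0 = 0, m_1 = 9, m_2 = 0.
On [0, 1], S(t) = 3 - 3/2·t + 0·t² + 3/2·t³.
With t = 1/2: S(1/2) = 39/16.

2.4375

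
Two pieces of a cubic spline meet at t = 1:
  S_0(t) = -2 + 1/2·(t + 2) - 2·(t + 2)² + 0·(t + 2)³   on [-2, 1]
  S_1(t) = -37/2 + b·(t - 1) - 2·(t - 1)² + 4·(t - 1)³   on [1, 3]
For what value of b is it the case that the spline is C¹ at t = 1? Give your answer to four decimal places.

S_0'(t) = 1/2 - 4·(t + 2) + 0·(t + 2)², so S_0'(1) = -23/2. On the right, S_1'(1) = b, so b = -23/2.

-11.5000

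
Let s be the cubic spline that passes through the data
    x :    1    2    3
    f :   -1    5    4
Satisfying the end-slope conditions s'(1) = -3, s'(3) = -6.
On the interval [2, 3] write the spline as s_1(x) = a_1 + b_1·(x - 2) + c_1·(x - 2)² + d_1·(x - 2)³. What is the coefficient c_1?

-9

Let M_i = s''(x_i). Step sizes h_i = 1, 1; slopes of the chords Δ_i = (y_(i+1) - y_i)/h_i = 6, -1.
  1·M_0 + 4·M_1 + 1·M_2 = 6(Δ_1 - Δ_0) = -42
Clamped end conditions give two more equations: 2h_0·M_0 + h_0·M_1 = 6(Δ_0 - s'(1)) = 54 and h_1·M_1 + 2h_1·M_2 = 6(s'(3) - Δ_1) = -30.
Hence M_0 = 36, M_1 = -18, M_2 = -6.
On [2, 3], with s_1(x) = a_1 + b_1·(x - 2) + c_1·(x - 2)² + d_1·(x - 2)³: c_1 = M_1/2 = -9, d_1 = (M_2 - M_1)/(6h_1) = 2, b_1 = Δ_1 - h_1(2M_1 + M_2)/6 = 6.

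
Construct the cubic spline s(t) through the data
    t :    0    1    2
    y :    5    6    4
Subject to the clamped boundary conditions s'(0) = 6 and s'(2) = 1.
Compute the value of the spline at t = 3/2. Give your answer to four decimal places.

4.5625

Let M_i = s''(x_i). Step sizes h_i = 1, 1; slopes of the chords Δ_i = (y_(i+1) - y_i)/h_i = 1, -2.
  1·M_0 + 4·M_1 + 1·M_2 = 6(Δ_1 - Δ_0) = -18
Clamped end conditions give two more equations: 2h_0·M_0 + h_0·M_1 = 6(Δ_0 - s'(0)) = -30 and h_1·M_1 + 2h_1·M_2 = 6(s'(2) - Δ_1) = 18.
Solving: M_0 = -13, M_1 = -4, M_2 = 11.
On [1, 2], s(t) = 6 - 5/2·(t - 1) - 2·(t - 1)² + 5/2·(t - 1)³.
With (t - 1) = 1/2: s(3/2) = 73/16.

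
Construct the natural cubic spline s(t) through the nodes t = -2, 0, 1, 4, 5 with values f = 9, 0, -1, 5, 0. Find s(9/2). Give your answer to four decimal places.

2.9338

With m_i denoting the second derivative at x_i, h_i = 2, 1, 3, 1, and Δ_i = (y_(i+1) − y_i)/h_i = -9/2, -1, 2, -5:
  2·m_0 + 6·m_1 + 1·m_2 = 6(Δ_1 - Δ_0) = 21
  1·m_1 + 8·m_2 + 3·m_3 = 6(Δ_2 - Δ_1) = 18
  3·m_2 + 8·m_3 + 1·m_4 = 6(Δ_3 - Δ_2) = -42
Natural end conditions: m_0 = m_4 = 0.
Hence m_0 = 0, m_1 = 885/322, m_2 = 726/161, m_3 = -2235/322, m_4 = 0.
On [4, 5], s(t) = 5 - 865/322·(t - 4) - 2235/644·(t - 4)² + 745/644·(t - 4)³.
With (t - 4) = 1/2: s(9/2) = 15115/5152.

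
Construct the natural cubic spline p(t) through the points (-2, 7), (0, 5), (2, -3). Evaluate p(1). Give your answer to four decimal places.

Let M_i = p''(x_i). Step sizes h_i = 2, 2; slopes of the chords Δ_i = (y_(i+1) - y_i)/h_i = -1, -4.
  2·M_0 + 8·M_1 + 2·M_2 = 6(Δ_1 - Δ_0) = -18
Natural end conditions: M_0 = M_2 = 0.
Solving: M_0 = 0, M_1 = -9/4, M_2 = 0.
On [0, 2], p(t) = 5 - 5/2·t - 9/8·t² + 3/16·t³.
With t = 1: p(1) = 25/16.

1.5625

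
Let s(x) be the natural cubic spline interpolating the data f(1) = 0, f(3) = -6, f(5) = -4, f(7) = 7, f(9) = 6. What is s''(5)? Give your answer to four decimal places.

4.2857

With m_i denoting the second derivative at x_i, h_i = 2, 2, 2, 2, and Δ_i = (y_(i+1) − y_i)/h_i = -3, 1, 11/2, -1/2:
  2·m_0 + 8·m_1 + 2·m_2 = 6(Δ_1 - Δ_0) = 24
  2·m_1 + 8·m_2 + 2·m_3 = 6(Δ_2 - Δ_1) = 27
  2·m_2 + 8·m_3 + 2·m_4 = 6(Δ_3 - Δ_2) = -36
Natural end conditions: m_0 = m_4 = 0.
Solving the tridiagonal system: m_0 = 0, m_1 = 27/14, m_2 = 30/7, m_3 = -39/7, m_4 = 0.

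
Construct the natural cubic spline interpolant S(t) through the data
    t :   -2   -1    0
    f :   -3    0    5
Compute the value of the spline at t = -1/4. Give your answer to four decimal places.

3.6328

Write σ_i for S''(x_i). With h_i = 1, 1 and divided differences Δ_i = 3, 5, the continuity of S' gives the tridiagonal system
  1·σ_0 + 4·σ_1 + 1·σ_2 = 6(Δ_1 - Δ_0) = 12
Natural end conditions: σ_0 = σ_2 = 0.
Solving: σ_0 = 0, σ_1 = 3, σ_2 = 0.
On [-1, 0], S(t) = 0 + 4·(t + 1) + 3/2·(t + 1)² - 1/2·(t + 1)³.
With (t + 1) = 3/4: S(-1/4) = 465/128.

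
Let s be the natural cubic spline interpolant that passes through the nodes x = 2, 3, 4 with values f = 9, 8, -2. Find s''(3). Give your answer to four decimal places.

-13.5000

Put M_i = s'' at the i-th knot. Here h = (1, 1) and Δ = (-1, -10), so the interior equations h_(i-1)·M_(i-1) + 2(h_(i-1)+h_i)·M_i + h_i·M_(i+1) = 6(Δ_i − Δ_(i-1)) read
  1·M_0 + 4·M_1 + 1·M_2 = 6(Δ_1 - Δ_0) = -54
Natural end conditions: M_0 = M_2 = 0.
Solving the tridiagonal system: M_0 = 0, M_1 = -27/2, M_2 = 0.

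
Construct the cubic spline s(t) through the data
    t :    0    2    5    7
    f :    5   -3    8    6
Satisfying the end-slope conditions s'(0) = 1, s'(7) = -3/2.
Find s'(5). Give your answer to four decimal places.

2.1771

With m_i denoting the second derivative at x_i, h_i = 2, 3, 2, and Δ_i = (y_(i+1) − y_i)/h_i = -4, 11/3, -1:
  2·m_0 + 10·m_1 + 3·m_2 = 6(Δ_1 - Δ_0) = 46
  3·m_1 + 10·m_2 + 2·m_3 = 6(Δ_2 - Δ_1) = -28
Clamped end conditions give two more equations: 2h_0·m_0 + h_0·m_1 = 6(Δ_0 - s'(0)) = -30 and h_2·m_2 + 2h_2·m_3 = 6(s'(7) - Δ_2) = -3.
Hence m_0 = -1139/96, m_1 = 419/48, m_2 = -281/48, m_3 = 209/96.
On [5, 7], s'(t) = b_2 + 2c_2·(t - 5) + 3d_2·(t - 5)² with b_2 = Δ_2 - h_2(2m_2 + m_3)/6 = 209/96, c_2 = m_2/2 = -281/96, d_2 = (m_3 - m_2)/(6h_2) = 257/384. So s'(5) = 209/96.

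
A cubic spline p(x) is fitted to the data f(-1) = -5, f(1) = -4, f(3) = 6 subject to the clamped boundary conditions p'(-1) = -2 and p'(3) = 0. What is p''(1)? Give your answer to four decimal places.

With M_i denoting the second derivative at x_i, h_i = 2, 2, and Δ_i = (y_(i+1) − y_i)/h_i = 1/2, 5:
  2·M_0 + 8·M_1 + 2·M_2 = 6(Δ_1 - Δ_0) = 27
Clamped end conditions give two more equations: 2h_0·M_0 + h_0·M_1 = 6(Δ_0 - p'(-1)) = 15 and h_1·M_1 + 2h_1·M_2 = 6(p'(3) - Δ_1) = -30.
Forward elimination and back-substitution give M_0 = 7/8, M_1 = 23/4, M_2 = -83/8.

5.7500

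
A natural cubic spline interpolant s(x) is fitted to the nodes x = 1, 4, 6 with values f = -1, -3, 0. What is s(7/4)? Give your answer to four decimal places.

Write M_i for s''(x_i). With h_i = 3, 2 and divided differences Δ_i = -2/3, 3/2, the continuity of s' gives the tridiagonal system
  3·M_0 + 10·M_1 + 2·M_2 = 6(Δ_1 - Δ_0) = 13
Natural end conditions: M_0 = M_2 = 0.
Solving: M_0 = 0, M_1 = 13/10, M_2 = 0.
On [1, 4], s(x) = -1 - 79/60·(x - 1) + 0·(x - 1)² + 13/180·(x - 1)³.
With (x - 1) = 3/4: s(7/4) = -501/256.

-1.9570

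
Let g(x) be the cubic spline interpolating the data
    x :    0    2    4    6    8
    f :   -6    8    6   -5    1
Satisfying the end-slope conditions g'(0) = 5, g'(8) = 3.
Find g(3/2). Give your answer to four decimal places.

4.9629

Put σ_i = g'' at the i-th knot. Here h = (2, 2, 2, 2) and Δ = (7, -1, -11/2, 3), so the interior equations h_(i-1)·σ_(i-1) + 2(h_(i-1)+h_i)·σ_i + h_i·σ_(i+1) = 6(Δ_i − Δ_(i-1)) read
  2·σ_0 + 8·σ_1 + 2·σ_2 = 6(Δ_1 - Δ_0) = -48
  2·σ_1 + 8·σ_2 + 2·σ_3 = 6(Δ_2 - Δ_1) = -27
  2·σ_2 + 8·σ_3 + 2·σ_4 = 6(Δ_3 - Δ_2) = 51
Clamped end conditions give two more equations: 2h_0·σ_0 + h_0·σ_1 = 6(Δ_0 - g'(0)) = 12 and h_3·σ_3 + 2h_3·σ_4 = 6(g'(8) - Δ_3) = 0.
Hence σ_0 = 101/16, σ_1 = -53/8, σ_2 = -61/16, σ_3 = 67/8, σ_4 = -67/16.
On [0, 2], g(x) = -6 + 5·x + 101/32·x² - 69/64·x³.
With x = 3/2: g(3/2) = 2541/512.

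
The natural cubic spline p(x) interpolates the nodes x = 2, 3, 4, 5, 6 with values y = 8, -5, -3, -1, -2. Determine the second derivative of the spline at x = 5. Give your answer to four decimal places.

With m_i denoting the second derivative at x_i, h_i = 1, 1, 1, 1, and Δ_i = (y_(i+1) − y_i)/h_i = -13, 2, 2, -1:
  1·m_0 + 4·m_1 + 1·m_2 = 6(Δ_1 - Δ_0) = 90
  1·m_1 + 4·m_2 + 1·m_3 = 6(Δ_2 - Δ_1) = 0
  1·m_2 + 4·m_3 + 1·m_4 = 6(Δ_3 - Δ_2) = -18
Natural end conditions: m_0 = m_4 = 0.
Solving the tridiagonal system: m_0 = 0, m_1 = 333/14, m_2 = -36/7, m_3 = -45/14, m_4 = 0.

-3.2143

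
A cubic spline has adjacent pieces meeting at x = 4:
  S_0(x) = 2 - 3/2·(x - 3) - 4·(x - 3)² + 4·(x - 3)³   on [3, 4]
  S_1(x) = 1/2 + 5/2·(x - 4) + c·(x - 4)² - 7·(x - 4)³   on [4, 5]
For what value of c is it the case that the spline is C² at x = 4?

S_0''(x) = -8 + 24·(x - 3), so S_0''(4) = 16. On the right, S_1''(4) = 2c, so c = 8.

8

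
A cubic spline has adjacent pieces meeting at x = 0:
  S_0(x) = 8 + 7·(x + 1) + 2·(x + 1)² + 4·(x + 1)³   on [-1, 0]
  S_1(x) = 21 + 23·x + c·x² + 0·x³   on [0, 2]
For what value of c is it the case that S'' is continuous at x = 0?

14

S_0''(x) = 4 + 24·(x + 1), so S_0''(0) = 28. On the right, S_1''(0) = 2c, so c = 14.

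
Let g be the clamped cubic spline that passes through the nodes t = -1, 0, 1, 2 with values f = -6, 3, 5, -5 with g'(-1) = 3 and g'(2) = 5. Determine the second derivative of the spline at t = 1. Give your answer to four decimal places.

With m_i denoting the second derivative at x_i, h_i = 1, 1, 1, and Δ_i = (y_(i+1) − y_i)/h_i = 9, 2, -10:
  1·m_0 + 4·m_1 + 1·m_2 = 6(Δ_1 - Δ_0) = -42
  1·m_1 + 4·m_2 + 1·m_3 = 6(Δ_2 - Δ_1) = -72
Clamped end conditions give two more equations: 2h_0·m_0 + h_0·m_1 = 6(Δ_0 - g'(-1)) = 36 and h_2·m_2 + 2h_2·m_3 = 6(g'(2) - Δ_2) = 90.
Forward elimination and back-substitution give m_0 = 332/15, m_1 = -124/15, m_2 = -466/15, m_3 = 908/15.

-31.0667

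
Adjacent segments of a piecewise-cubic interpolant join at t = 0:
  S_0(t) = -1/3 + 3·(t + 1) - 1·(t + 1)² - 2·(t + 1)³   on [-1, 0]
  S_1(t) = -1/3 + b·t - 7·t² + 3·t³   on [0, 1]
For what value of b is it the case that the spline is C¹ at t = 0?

S_0'(t) = 3 - 2·(t + 1) - 6·(t + 1)², so S_0'(0) = -5. On the right, S_1'(0) = b, so b = -5.

-5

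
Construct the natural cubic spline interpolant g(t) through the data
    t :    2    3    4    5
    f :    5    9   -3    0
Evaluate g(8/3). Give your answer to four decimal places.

9.6173

Write M_i for g''(x_i). With h_i = 1, 1, 1 and divided differences Δ_i = 4, -12, 3, the continuity of g' gives the tridiagonal system
  1·M_0 + 4·M_1 + 1·M_2 = 6(Δ_1 - Δ_0) = -96
  1·M_1 + 4·M_2 + 1·M_3 = 6(Δ_2 - Δ_1) = 90
Natural end conditions: M_0 = M_3 = 0.
Hence M_0 = 0, M_1 = -158/5, M_2 = 152/5, M_3 = 0.
On [2, 3], g(t) = 5 + 139/15·(t - 2) + 0·(t - 2)² - 79/15·(t - 2)³.
With (t - 2) = 2/3: g(8/3) = 779/81.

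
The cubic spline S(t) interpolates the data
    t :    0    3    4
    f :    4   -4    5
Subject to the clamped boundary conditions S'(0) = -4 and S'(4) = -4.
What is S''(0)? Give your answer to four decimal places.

Write M_i for S''(x_i). With h_i = 3, 1 and divided differences Δ_i = -8/3, 9, the continuity of S' gives the tridiagonal system
  3·M_0 + 8·M_1 + 1·M_2 = 6(Δ_1 - Δ_0) = 70
Clamped end conditions give two more equations: 2h_0·M_0 + h_0·M_1 = 6(Δ_0 - S'(0)) = 8 and h_1·M_1 + 2h_1·M_2 = 6(S'(4) - Δ_1) = -78.
Solving: M_0 = -89/12, M_1 = 35/2, M_2 = -191/4.

-7.4167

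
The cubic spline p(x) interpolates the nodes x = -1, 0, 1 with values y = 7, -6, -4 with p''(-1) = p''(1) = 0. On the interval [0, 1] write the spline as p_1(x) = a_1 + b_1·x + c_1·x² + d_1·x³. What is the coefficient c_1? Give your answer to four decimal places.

Put σ_i = p'' at the i-th knot. Here h = (1, 1) and Δ = (-13, 2), so the interior equations h_(i-1)·σ_(i-1) + 2(h_(i-1)+h_i)·σ_i + h_i·σ_(i+1) = 6(Δ_i − Δ_(i-1)) read
  1·σ_0 + 4·σ_1 + 1·σ_2 = 6(Δ_1 - Δ_0) = 90
Natural end conditions: σ_0 = σ_2 = 0.
Solving the tridiagonal system: σ_0 = 0, σ_1 = 45/2, σ_2 = 0.
On [0, 1], with p_1(x) = a_1 + b_1·x + c_1·x² + d_1·x³: c_1 = σ_1/2 = 45/4, d_1 = (σ_2 - σ_1)/(6h_1) = -15/4, b_1 = Δ_1 - h_1(2σ_1 + σ_2)/6 = -11/2.

11.2500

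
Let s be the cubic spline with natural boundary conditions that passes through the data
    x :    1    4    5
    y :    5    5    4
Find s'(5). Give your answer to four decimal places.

Put m_i = s'' at the i-th knot. Here h = (3, 1) and Δ = (0, -1), so the interior equations h_(i-1)·m_(i-1) + 2(h_(i-1)+h_i)·m_i + h_i·m_(i+1) = 6(Δ_i − Δ_(i-1)) read
  3·m_0 + 8·m_1 + 1·m_2 = 6(Δ_1 - Δ_0) = -6
Natural end conditions: m_0 = m_2 = 0.
Solving: m_0 = 0, m_1 = -3/4, m_2 = 0.
On [4, 5], s'(x) = b_1 + 2c_1·(x - 4) + 3d_1·(x - 4)² with b_1 = Δ_1 - h_1(2m_1 + m_2)/6 = -3/4, c_1 = m_1/2 = -3/8, d_1 = (m_2 - m_1)/(6h_1) = 1/8. So s'(5) = -9/8.

-1.1250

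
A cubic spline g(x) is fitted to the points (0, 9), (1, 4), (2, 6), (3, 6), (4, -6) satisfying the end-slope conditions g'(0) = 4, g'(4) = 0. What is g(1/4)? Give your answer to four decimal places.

Put M_i = g'' at the i-th knot. Here h = (1, 1, 1, 1) and Δ = (-5, 2, 0, -12), so the interior equations h_(i-1)·M_(i-1) + 2(h_(i-1)+h_i)·M_i + h_i·M_(i+1) = 6(Δ_i − Δ_(i-1)) read
  1·M_0 + 4·M_1 + 1·M_2 = 6(Δ_1 - Δ_0) = 42
  1·M_1 + 4·M_2 + 1·M_3 = 6(Δ_2 - Δ_1) = -12
  1·M_2 + 4·M_3 + 1·M_4 = 6(Δ_3 - Δ_2) = -72
Clamped end conditions give two more equations: 2h_0·M_0 + h_0·M_1 = 6(Δ_0 - g'(0)) = -54 and h_3·M_3 + 2h_3·M_4 = 6(g'(4) - Δ_3) = 72.
Solving: M_0 = -1033/28, M_1 = 277/14, M_2 = -1/4, M_3 = -431/14, M_4 = 1439/28.
On [0, 1], g(x) = 9 + 4·x - 1033/56·x² + 529/56·x³.
With x = 1/4: g(1/4) = 32237/3584.

8.9947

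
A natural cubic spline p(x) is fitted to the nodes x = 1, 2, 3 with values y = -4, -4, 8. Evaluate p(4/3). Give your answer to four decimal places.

-4.8889

Write σ_i for p''(x_i). With h_i = 1, 1 and divided differences Δ_i = 0, 12, the continuity of p' gives the tridiagonal system
  1·σ_0 + 4·σ_1 + 1·σ_2 = 6(Δ_1 - Δ_0) = 72
Natural end conditions: σ_0 = σ_2 = 0.
Solving: σ_0 = 0, σ_1 = 18, σ_2 = 0.
On [1, 2], p(x) = -4 - 3·(x - 1) + 0·(x - 1)² + 3·(x - 1)³.
With (x - 1) = 1/3: p(4/3) = -44/9.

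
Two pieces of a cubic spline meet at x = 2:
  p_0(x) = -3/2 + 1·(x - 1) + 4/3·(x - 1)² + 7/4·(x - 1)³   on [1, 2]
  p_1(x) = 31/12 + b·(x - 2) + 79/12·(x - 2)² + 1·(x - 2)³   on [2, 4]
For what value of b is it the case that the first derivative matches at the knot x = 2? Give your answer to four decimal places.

p_0'(x) = 1 + 8/3·(x - 1) + 21/4·(x - 1)², so p_0'(2) = 107/12. On the right, p_1'(2) = b, so b = 107/12.

8.9167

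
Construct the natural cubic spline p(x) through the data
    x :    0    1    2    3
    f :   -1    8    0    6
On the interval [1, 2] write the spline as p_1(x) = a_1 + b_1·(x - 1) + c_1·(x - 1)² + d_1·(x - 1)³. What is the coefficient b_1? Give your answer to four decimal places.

Put σ_i = p'' at the i-th knot. Here h = (1, 1, 1) and Δ = (9, -8, 6), so the interior equations h_(i-1)·σ_(i-1) + 2(h_(i-1)+h_i)·σ_i + h_i·σ_(i+1) = 6(Δ_i − Δ_(i-1)) read
  1·σ_0 + 4·σ_1 + 1·σ_2 = 6(Δ_1 - Δ_0) = -102
  1·σ_1 + 4·σ_2 + 1·σ_3 = 6(Δ_2 - Δ_1) = 84
Natural end conditions: σ_0 = σ_3 = 0.
Forward elimination and back-substitution give σ_0 = 0, σ_1 = -164/5, σ_2 = 146/5, σ_3 = 0.
On [1, 2], with p_1(x) = a_1 + b_1·(x - 1) + c_1·(x - 1)² + d_1·(x - 1)³: c_1 = σ_1/2 = -82/5, d_1 = (σ_2 - σ_1)/(6h_1) = 31/3, b_1 = Δ_1 - h_1(2σ_1 + σ_2)/6 = -29/15.

-1.9333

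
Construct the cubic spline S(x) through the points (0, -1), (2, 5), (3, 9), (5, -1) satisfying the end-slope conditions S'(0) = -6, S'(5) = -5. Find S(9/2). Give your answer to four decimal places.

Let M_i = S''(x_i). Step sizes h_i = 2, 1, 2; slopes of the chords Δ_i = (y_(i+1) - y_i)/h_i = 3, 4, -5.
  2·M_0 + 6·M_1 + 1·M_2 = 6(Δ_1 - Δ_0) = 6
  1·M_1 + 6·M_2 + 2·M_3 = 6(Δ_2 - Δ_1) = -54
Clamped end conditions give two more equations: 2h_0·M_0 + h_0·M_1 = 6(Δ_0 - S'(0)) = 54 and h_2·M_2 + 2h_2·M_3 = 6(S'(5) - Δ_2) = 0.
Solving the tridiagonal system: M_0 = 233/16, M_1 = -17/8, M_2 = -83/8, M_3 = 83/16.
On [3, 5], S(x) = 9 + 3/16·(x - 3) - 83/16·(x - 3)² + 83/64·(x - 3)³.
With (x - 3) = 3/2: S(9/2) = 1017/512.

1.9863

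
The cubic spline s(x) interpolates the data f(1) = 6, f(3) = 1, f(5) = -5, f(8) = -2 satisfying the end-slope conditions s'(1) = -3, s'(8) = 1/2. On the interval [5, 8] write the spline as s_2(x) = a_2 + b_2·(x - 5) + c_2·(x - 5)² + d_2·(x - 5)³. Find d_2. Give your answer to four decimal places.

-0.3093

Write m_i for s''(x_i). With h_i = 2, 2, 3 and divided differences Δ_i = -5/2, -3, 1, the continuity of s' gives the tridiagonal system
  2·m_0 + 8·m_1 + 2·m_2 = 6(Δ_1 - Δ_0) = -3
  2·m_1 + 10·m_2 + 3·m_3 = 6(Δ_2 - Δ_1) = 24
Clamped end conditions give two more equations: 2h_0·m_0 + h_0·m_1 = 6(Δ_0 - s'(1)) = 3 and h_2·m_2 + 2h_2·m_3 = 6(s'(8) - Δ_2) = -3.
Solving the tridiagonal system: m_0 = 115/74, m_1 = -119/74, m_2 = 125/37, m_3 = -81/37.
On [5, 8], with s_2(x) = a_2 + b_2·(x - 5) + c_2·(x - 5)² + d_2·(x - 5)³: c_2 = m_2/2 = 125/74, d_2 = (m_3 - m_2)/(6h_2) = -103/333, b_2 = Δ_2 - h_2(2m_2 + m_3)/6 = -95/74.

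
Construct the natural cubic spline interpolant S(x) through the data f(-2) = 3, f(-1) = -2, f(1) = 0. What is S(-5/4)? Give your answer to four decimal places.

-1.0781

Let σ_i = S''(x_i). Step sizes h_i = 1, 2; slopes of the chords Δ_i = (y_(i+1) - y_i)/h_i = -5, 1.
  1·σ_0 + 6·σ_1 + 2·σ_2 = 6(Δ_1 - Δ_0) = 36
Natural end conditions: σ_0 = σ_2 = 0.
Forward elimination and back-substitution give σ_0 = 0, σ_1 = 6, σ_2 = 0.
On [-2, -1], S(x) = 3 - 6·(x + 2) + 0·(x + 2)² + 1·(x + 2)³.
With (x + 2) = 3/4: S(-5/4) = -69/64.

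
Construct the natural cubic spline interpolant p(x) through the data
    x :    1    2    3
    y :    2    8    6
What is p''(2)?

Write σ_i for p''(x_i). With h_i = 1, 1 and divided differences Δ_i = 6, -2, the continuity of p' gives the tridiagonal system
  1·σ_0 + 4·σ_1 + 1·σ_2 = 6(Δ_1 - Δ_0) = -48
Natural end conditions: σ_0 = σ_2 = 0.
Solving: σ_0 = 0, σ_1 = -12, σ_2 = 0.

-12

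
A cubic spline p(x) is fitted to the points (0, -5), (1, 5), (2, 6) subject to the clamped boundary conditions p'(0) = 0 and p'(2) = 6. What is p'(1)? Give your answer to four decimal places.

Put M_i = p'' at the i-th knot. Here h = (1, 1) and Δ = (10, 1), so the interior equations h_(i-1)·M_(i-1) + 2(h_(i-1)+h_i)·M_i + h_i·M_(i+1) = 6(Δ_i − Δ_(i-1)) read
  1·M_0 + 4·M_1 + 1·M_2 = 6(Δ_1 - Δ_0) = -54
Clamped end conditions give two more equations: 2h_0·M_0 + h_0·M_1 = 6(Δ_0 - p'(0)) = 60 and h_1·M_1 + 2h_1·M_2 = 6(p'(2) - Δ_1) = 30.
Solving: M_0 = 93/2, M_1 = -33, M_2 = 63/2.
On [1, 2], p'(x) = b_1 + 2c_1·(x - 1) + 3d_1·(x - 1)² with b_1 = Δ_1 - h_1(2M_1 + M_2)/6 = 27/4, c_1 = M_1/2 = -33/2, d_1 = (M_2 - M_1)/(6h_1) = 43/4. So p'(1) = 27/4.

6.7500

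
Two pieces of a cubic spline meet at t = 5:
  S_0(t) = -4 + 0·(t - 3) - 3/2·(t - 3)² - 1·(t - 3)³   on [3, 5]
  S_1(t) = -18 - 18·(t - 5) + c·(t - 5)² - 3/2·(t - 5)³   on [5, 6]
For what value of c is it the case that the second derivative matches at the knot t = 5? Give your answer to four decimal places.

S_0''(t) = -3 - 6·(t - 3), so S_0''(5) = -15. On the right, S_1''(5) = 2c, so c = -15/2.

-7.5000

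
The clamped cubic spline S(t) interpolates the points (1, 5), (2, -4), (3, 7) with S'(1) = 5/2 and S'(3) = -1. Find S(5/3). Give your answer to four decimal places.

-1.6481

With m_i denoting the second derivative at x_i, h_i = 1, 1, and Δ_i = (y_(i+1) − y_i)/h_i = -9, 11:
  1·m_0 + 4·m_1 + 1·m_2 = 6(Δ_1 - Δ_0) = 120
Clamped end conditions give two more equations: 2h_0·m_0 + h_0·m_1 = 6(Δ_0 - S'(1)) = -69 and h_1·m_1 + 2h_1·m_2 = 6(S'(3) - Δ_1) = -72.
Solving the tridiagonal system: m_0 = -265/4, m_1 = 127/2, m_2 = -271/4.
On [1, 2], S(t) = 5 + 5/2·(t - 1) - 265/8·(t - 1)² + 173/8·(t - 1)³.
With (t - 1) = 2/3: S(5/3) = -89/54.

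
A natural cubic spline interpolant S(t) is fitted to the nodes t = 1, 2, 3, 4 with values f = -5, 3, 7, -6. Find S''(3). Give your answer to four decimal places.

-25.6000

With M_i denoting the second derivative at x_i, h_i = 1, 1, 1, and Δ_i = (y_(i+1) − y_i)/h_i = 8, 4, -13:
  1·M_0 + 4·M_1 + 1·M_2 = 6(Δ_1 - Δ_0) = -24
  1·M_1 + 4·M_2 + 1·M_3 = 6(Δ_2 - Δ_1) = -102
Natural end conditions: M_0 = M_3 = 0.
Forward elimination and back-substitution give M_0 = 0, M_1 = 2/5, M_2 = -128/5, M_3 = 0.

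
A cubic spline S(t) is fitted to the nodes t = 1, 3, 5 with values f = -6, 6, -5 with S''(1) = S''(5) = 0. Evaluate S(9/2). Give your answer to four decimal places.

-0.9023

Write M_i for S''(x_i). With h_i = 2, 2 and divided differences Δ_i = 6, -11/2, the continuity of S' gives the tridiagonal system
  2·M_0 + 8·M_1 + 2·M_2 = 6(Δ_1 - Δ_0) = -69
Natural end conditions: M_0 = M_2 = 0.
Solving the tridiagonal system: M_0 = 0, M_1 = -69/8, M_2 = 0.
On [3, 5], S(t) = 6 + 1/4·(t - 3) - 69/16·(t - 3)² + 23/32·(t - 3)³.
With (t - 3) = 3/2: S(9/2) = -231/256.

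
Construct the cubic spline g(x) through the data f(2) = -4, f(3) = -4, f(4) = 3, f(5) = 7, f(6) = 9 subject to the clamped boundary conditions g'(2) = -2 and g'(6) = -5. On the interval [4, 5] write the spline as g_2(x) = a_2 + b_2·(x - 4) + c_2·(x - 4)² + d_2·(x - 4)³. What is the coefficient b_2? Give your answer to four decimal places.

Put σ_i = g'' at the i-th knot. Here h = (1, 1, 1, 1) and Δ = (0, 7, 4, 2), so the interior equations h_(i-1)·σ_(i-1) + 2(h_(i-1)+h_i)·σ_i + h_i·σ_(i+1) = 6(Δ_i − Δ_(i-1)) read
  1·σ_0 + 4·σ_1 + 1·σ_2 = 6(Δ_1 - Δ_0) = 42
  1·σ_1 + 4·σ_2 + 1·σ_3 = 6(Δ_2 - Δ_1) = -18
  1·σ_2 + 4·σ_3 + 1·σ_4 = 6(Δ_3 - Δ_2) = -12
Clamped end conditions give two more equations: 2h_0·σ_0 + h_0·σ_1 = 6(Δ_0 - g'(2)) = 12 and h_3·σ_3 + 2h_3·σ_4 = 6(g'(6) - Δ_3) = -42.
Hence σ_0 = -3/7, σ_1 = 90/7, σ_2 = -9, σ_3 = 36/7, σ_4 = -165/7.
On [4, 5], with g_2(x) = a_2 + b_2·(x - 4) + c_2·(x - 4)² + d_2·(x - 4)³: c_2 = σ_2/2 = -9/2, d_2 = (σ_3 - σ_2)/(6h_2) = 33/14, b_2 = Δ_2 - h_2(2σ_2 + σ_3)/6 = 43/7.

6.1429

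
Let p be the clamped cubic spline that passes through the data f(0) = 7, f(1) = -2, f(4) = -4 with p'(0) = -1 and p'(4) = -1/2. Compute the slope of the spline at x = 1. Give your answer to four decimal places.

-9.9375

Let M_i = p''(x_i). Step sizes h_i = 1, 3; slopes of the chords Δ_i = (y_(i+1) - y_i)/h_i = -9, -2/3.
  1·M_0 + 8·M_1 + 3·M_2 = 6(Δ_1 - Δ_0) = 50
Clamped end conditions give two more equations: 2h_0·M_0 + h_0·M_1 = 6(Δ_0 - p'(0)) = -48 and h_1·M_1 + 2h_1·M_2 = 6(p'(4) - Δ_1) = 1.
Solving the tridiagonal system: M_0 = -241/8, M_1 = 49/4, M_2 = -143/24.
On [1, 4], p'(x) = b_1 + 2c_1·(x - 1) + 3d_1·(x - 1)² with b_1 = Δ_1 - h_1(2M_1 + M_2)/6 = -159/16, c_1 = M_1/2 = 49/8, d_1 = (M_2 - M_1)/(6h_1) = -437/432. So p'(1) = -159/16.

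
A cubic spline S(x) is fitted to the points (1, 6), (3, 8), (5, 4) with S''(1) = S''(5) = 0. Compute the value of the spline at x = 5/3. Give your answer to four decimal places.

With σ_i denoting the second derivative at x_i, h_i = 2, 2, and Δ_i = (y_(i+1) − y_i)/h_i = 1, -2:
  2·σ_0 + 8·σ_1 + 2·σ_2 = 6(Δ_1 - Δ_0) = -18
Natural end conditions: σ_0 = σ_2 = 0.
Forward elimination and back-substitution give σ_0 = 0, σ_1 = -9/4, σ_2 = 0.
On [1, 3], S(x) = 6 + 7/4·(x - 1) + 0·(x - 1)² - 3/16·(x - 1)³.
With (x - 1) = 2/3: S(5/3) = 64/9.

7.1111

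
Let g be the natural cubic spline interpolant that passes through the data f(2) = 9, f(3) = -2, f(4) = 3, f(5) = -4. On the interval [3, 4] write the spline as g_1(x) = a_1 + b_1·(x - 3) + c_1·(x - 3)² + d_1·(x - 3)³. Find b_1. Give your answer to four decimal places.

Write m_i for g''(x_i). With h_i = 1, 1, 1 and divided differences Δ_i = -11, 5, -7, the continuity of g' gives the tridiagonal system
  1·m_0 + 4·m_1 + 1·m_2 = 6(Δ_1 - Δ_0) = 96
  1·m_1 + 4·m_2 + 1·m_3 = 6(Δ_2 - Δ_1) = -72
Natural end conditions: m_0 = m_3 = 0.
Solving the tridiagonal system: m_0 = 0, m_1 = 152/5, m_2 = -128/5, m_3 = 0.
On [3, 4], with g_1(x) = a_1 + b_1·(x - 3) + c_1·(x - 3)² + d_1·(x - 3)³: c_1 = m_1/2 = 76/5, d_1 = (m_2 - m_1)/(6h_1) = -28/3, b_1 = Δ_1 - h_1(2m_1 + m_2)/6 = -13/15.

-0.8667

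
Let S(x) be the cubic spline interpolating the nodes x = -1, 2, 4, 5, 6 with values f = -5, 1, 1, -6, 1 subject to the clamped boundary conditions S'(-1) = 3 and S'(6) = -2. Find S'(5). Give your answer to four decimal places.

Put M_i = S'' at the i-th knot. Here h = (3, 2, 1, 1) and Δ = (2, 0, -7, 7), so the interior equations h_(i-1)·M_(i-1) + 2(h_(i-1)+h_i)·M_i + h_i·M_(i+1) = 6(Δ_i − Δ_(i-1)) read
  3·M_0 + 10·M_1 + 2·M_2 = 6(Δ_1 - Δ_0) = -12
  2·M_1 + 6·M_2 + 1·M_3 = 6(Δ_2 - Δ_1) = -42
  1·M_2 + 4·M_3 + 1·M_4 = 6(Δ_3 - Δ_2) = 84
Clamped end conditions give two more equations: 2h_0·M_0 + h_0·M_1 = 6(Δ_0 - S'(-1)) = -6 and h_3·M_3 + 2h_3·M_4 = 6(S'(6) - Δ_3) = -54.
Solving: M_0 = -27/13, M_1 = 28/13, M_2 = -355/26, M_3 = 463/13, M_4 = -1165/26.
On [5, 6], S'(x) = b_3 + 2c_3·(x - 5) + 3d_3·(x - 5)² with b_3 = Δ_3 - h_3(2M_3 + M_4)/6 = 135/52, c_3 = M_3/2 = 463/26, d_3 = (M_4 - M_3)/(6h_3) = -697/52. So S'(5) = 135/52.

2.5962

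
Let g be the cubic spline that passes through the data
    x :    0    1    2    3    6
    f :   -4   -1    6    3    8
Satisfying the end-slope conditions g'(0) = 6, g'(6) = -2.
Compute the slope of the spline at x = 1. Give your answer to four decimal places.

Write M_i for g''(x_i). With h_i = 1, 1, 1, 3 and divided differences Δ_i = 3, 7, -3, 5/3, the continuity of g' gives the tridiagonal system
  1·M_0 + 4·M_1 + 1·M_2 = 6(Δ_1 - Δ_0) = 24
  1·M_1 + 4·M_2 + 1·M_3 = 6(Δ_2 - Δ_1) = -60
  1·M_2 + 8·M_3 + 3·M_4 = 6(Δ_3 - Δ_2) = 28
Clamped end conditions give two more equations: 2h_0·M_0 + h_0·M_1 = 6(Δ_0 - g'(0)) = -18 and h_3·M_3 + 2h_3·M_4 = 6(g'(6) - Δ_3) = -22.
Forward elimination and back-substitution give M_0 = -452/27, M_1 = 418/27, M_2 = -572/27, M_3 = 250/27, M_4 = -224/27.
On [1, 2], g'(x) = b_1 + 2c_1·(x - 1) + 3d_1·(x - 1)² with b_1 = Δ_1 - h_1(2M_1 + M_2)/6 = 145/27, c_1 = M_1/2 = 209/27, d_1 = (M_2 - M_1)/(6h_1) = -55/9. So g'(1) = 145/27.

5.3704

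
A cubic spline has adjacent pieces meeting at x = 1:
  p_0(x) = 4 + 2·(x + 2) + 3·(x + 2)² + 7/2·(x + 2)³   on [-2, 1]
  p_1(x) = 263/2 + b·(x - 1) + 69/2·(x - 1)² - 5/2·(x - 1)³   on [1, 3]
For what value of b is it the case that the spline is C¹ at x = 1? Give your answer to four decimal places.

p_0'(x) = 2 + 6·(x + 2) + 21/2·(x + 2)², so p_0'(1) = 229/2. On the right, p_1'(1) = b, so b = 229/2.

114.5000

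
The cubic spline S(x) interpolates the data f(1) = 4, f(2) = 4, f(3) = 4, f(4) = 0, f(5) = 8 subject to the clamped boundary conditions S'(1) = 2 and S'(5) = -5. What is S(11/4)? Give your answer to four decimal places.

Let M_i = S''(x_i). Step sizes h_i = 1, 1, 1, 1; slopes of the chords Δ_i = (y_(i+1) - y_i)/h_i = 0, 0, -4, 8.
  1·M_0 + 4·M_1 + 1·M_2 = 6(Δ_1 - Δ_0) = 0
  1·M_1 + 4·M_2 + 1·M_3 = 6(Δ_2 - Δ_1) = -24
  1·M_2 + 4·M_3 + 1·M_4 = 6(Δ_3 - Δ_2) = 72
Clamped end conditions give two more equations: 2h_0·M_0 + h_0·M_1 = 6(Δ_0 - S'(1)) = -12 and h_3·M_3 + 2h_3·M_4 = 6(S'(5) - Δ_3) = -78.
Solving the tridiagonal system: M_0 = -37/4, M_1 = 13/2, M_2 = -67/4, M_3 = 73/2, M_4 = -229/4.
On [2, 3], S(x) = 4 + 5/8·(x - 2) + 13/4·(x - 2)² - 31/8·(x - 2)³.
With (x - 2) = 3/4: S(11/4) = 2387/512.

4.6621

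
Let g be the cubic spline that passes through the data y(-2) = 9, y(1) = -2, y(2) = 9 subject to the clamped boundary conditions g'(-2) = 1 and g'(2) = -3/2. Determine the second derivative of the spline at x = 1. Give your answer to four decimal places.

23.2500

Write M_i for g''(x_i). With h_i = 3, 1 and divided differences Δ_i = -11/3, 11, the continuity of g' gives the tridiagonal system
  3·M_0 + 8·M_1 + 1·M_2 = 6(Δ_1 - Δ_0) = 88
Clamped end conditions give two more equations: 2h_0·M_0 + h_0·M_1 = 6(Δ_0 - g'(-2)) = -28 and h_1·M_1 + 2h_1·M_2 = 6(g'(2) - Δ_1) = -75.
Solving: M_0 = -391/24, M_1 = 93/4, M_2 = -393/8.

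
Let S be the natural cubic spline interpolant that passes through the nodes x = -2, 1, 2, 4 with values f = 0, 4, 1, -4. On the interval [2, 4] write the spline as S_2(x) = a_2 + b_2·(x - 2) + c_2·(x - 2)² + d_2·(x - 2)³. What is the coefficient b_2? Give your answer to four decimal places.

Let σ_i = S''(x_i). Step sizes h_i = 3, 1, 2; slopes of the chords Δ_i = (y_(i+1) - y_i)/h_i = 4/3, -3, -5/2.
  3·σ_0 + 8·σ_1 + 1·σ_2 = 6(Δ_1 - Δ_0) = -26
  1·σ_1 + 6·σ_2 + 2·σ_3 = 6(Δ_2 - Δ_1) = 3
Natural end conditions: σ_0 = σ_3 = 0.
Forward elimination and back-substitution give σ_0 = 0, σ_1 = -159/47, σ_2 = 50/47, σ_3 = 0.
On [2, 4], with S_2(x) = a_2 + b_2·(x - 2) + c_2·(x - 2)² + d_2·(x - 2)³: c_2 = σ_2/2 = 25/47, d_2 = (σ_3 - σ_2)/(6h_2) = -25/282, b_2 = Δ_2 - h_2(2σ_2 + σ_3)/6 = -905/282.

-3.2092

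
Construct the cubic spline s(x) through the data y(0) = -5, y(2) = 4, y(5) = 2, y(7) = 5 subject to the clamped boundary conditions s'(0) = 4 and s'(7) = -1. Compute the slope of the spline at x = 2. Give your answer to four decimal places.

Put m_i = s'' at the i-th knot. Here h = (2, 3, 2) and Δ = (9/2, -2/3, 3/2), so the interior equations h_(i-1)·m_(i-1) + 2(h_(i-1)+h_i)·m_i + h_i·m_(i+1) = 6(Δ_i − Δ_(i-1)) read
  2·m_0 + 10·m_1 + 3·m_2 = 6(Δ_1 - Δ_0) = -31
  3·m_1 + 10·m_2 + 2·m_3 = 6(Δ_2 - Δ_1) = 13
Clamped end conditions give two more equations: 2h_0·m_0 + h_0·m_1 = 6(Δ_0 - s'(0)) = 3 and h_2·m_2 + 2h_2·m_3 = 6(s'(7) - Δ_2) = -15.
Solving: m_0 = 77/24, m_1 = -59/12, m_2 = 47/12, m_3 = -137/24.
On [2, 5], s'(x) = b_1 + 2c_1·(x - 2) + 3d_1·(x - 2)² with b_1 = Δ_1 - h_1(2m_1 + m_2)/6 = 55/24, c_1 = m_1/2 = -59/24, d_1 = (m_2 - m_1)/(6h_1) = 53/108. So s'(2) = 55/24.

2.2917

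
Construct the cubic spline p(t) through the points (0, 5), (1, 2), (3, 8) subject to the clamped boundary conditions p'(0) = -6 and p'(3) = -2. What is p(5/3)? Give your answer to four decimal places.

4.0988

Write M_i for p''(x_i). With h_i = 1, 2 and divided differences Δ_i = -3, 3, the continuity of p' gives the tridiagonal system
  1·M_0 + 6·M_1 + 2·M_2 = 6(Δ_1 - Δ_0) = 36
Clamped end conditions give two more equations: 2h_0·M_0 + h_0·M_1 = 6(Δ_0 - p'(0)) = 18 and h_1·M_1 + 2h_1·M_2 = 6(p'(3) - Δ_1) = -30.
Forward elimination and back-substitution give M_0 = 13/3, M_1 = 28/3, M_2 = -73/6.
On [1, 3], p(t) = 2 + 5/6·(t - 1) + 14/3·(t - 1)² - 43/24·(t - 1)³.
With (t - 1) = 2/3: p(5/3) = 332/81.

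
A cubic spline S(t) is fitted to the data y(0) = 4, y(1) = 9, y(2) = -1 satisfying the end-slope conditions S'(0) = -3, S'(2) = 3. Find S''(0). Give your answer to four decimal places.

Write M_i for S''(x_i). With h_i = 1, 1 and divided differences Δ_i = 5, -10, the continuity of S' gives the tridiagonal system
  1·M_0 + 4·M_1 + 1·M_2 = 6(Δ_1 - Δ_0) = -90
Clamped end conditions give two more equations: 2h_0·M_0 + h_0·M_1 = 6(Δ_0 - S'(0)) = 48 and h_1·M_1 + 2h_1·M_2 = 6(S'(2) - Δ_1) = 78.
Solving: M_0 = 99/2, M_1 = -51, M_2 = 129/2.

49.5000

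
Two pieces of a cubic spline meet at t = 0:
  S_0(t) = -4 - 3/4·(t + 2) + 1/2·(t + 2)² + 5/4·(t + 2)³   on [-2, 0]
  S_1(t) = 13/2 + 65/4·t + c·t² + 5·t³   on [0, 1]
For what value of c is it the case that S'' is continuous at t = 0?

8

S_0''(t) = 1 + 15/2·(t + 2), so S_0''(0) = 16. On the right, S_1''(0) = 2c, so c = 8.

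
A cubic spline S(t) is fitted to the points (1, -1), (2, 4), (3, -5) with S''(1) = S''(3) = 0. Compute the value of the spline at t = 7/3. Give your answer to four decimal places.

Write m_i for S''(x_i). With h_i = 1, 1 and divided differences Δ_i = 5, -9, the continuity of S' gives the tridiagonal system
  1·m_0 + 4·m_1 + 1·m_2 = 6(Δ_1 - Δ_0) = -84
Natural end conditions: m_0 = m_2 = 0.
Solving: m_0 = 0, m_1 = -21, m_2 = 0.
On [2, 3], S(t) = 4 - 2·(t - 2) - 21/2·(t - 2)² + 7/2·(t - 2)³.
With (t - 2) = 1/3: S(7/3) = 62/27.

2.2963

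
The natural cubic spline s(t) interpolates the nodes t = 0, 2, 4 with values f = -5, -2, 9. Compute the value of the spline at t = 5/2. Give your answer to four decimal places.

Put σ_i = s'' at the i-th knot. Here h = (2, 2) and Δ = (3/2, 11/2), so the interior equations h_(i-1)·σ_(i-1) + 2(h_(i-1)+h_i)·σ_i + h_i·σ_(i+1) = 6(Δ_i − Δ_(i-1)) read
  2·σ_0 + 8·σ_1 + 2·σ_2 = 6(Δ_1 - Δ_0) = 24
Natural end conditions: σ_0 = σ_2 = 0.
Solving the tridiagonal system: σ_0 = 0, σ_1 = 3, σ_2 = 0.
On [2, 4], s(t) = -2 + 7/2·(t - 2) + 3/2·(t - 2)² - 1/4·(t - 2)³.
With (t - 2) = 1/2: s(5/2) = 3/32.

0.0938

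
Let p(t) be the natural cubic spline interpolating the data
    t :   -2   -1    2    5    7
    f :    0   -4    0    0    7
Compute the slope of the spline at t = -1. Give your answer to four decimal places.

-2.3371

Put σ_i = p'' at the i-th knot. Here h = (1, 3, 3, 2) and Δ = (-4, 4/3, 0, 7/2), so the interior equations h_(i-1)·σ_(i-1) + 2(h_(i-1)+h_i)·σ_i + h_i·σ_(i+1) = 6(Δ_i − Δ_(i-1)) read
  1·σ_0 + 8·σ_1 + 3·σ_2 = 6(Δ_1 - Δ_0) = 32
  3·σ_1 + 12·σ_2 + 3·σ_3 = 6(Δ_2 - Δ_1) = -8
  3·σ_2 + 10·σ_3 + 2·σ_4 = 6(Δ_3 - Δ_2) = 21
Natural end conditions: σ_0 = σ_4 = 0.
Solving: σ_0 = 0, σ_1 = 1327/266, σ_2 = -1052/399, σ_3 = 769/266, σ_4 = 0.
On [-1, 2], p'(t) = b_1 + 2c_1·(t + 1) + 3d_1·(t + 1)² with b_1 = Δ_1 - h_1(2σ_1 + σ_2)/6 = -1865/798, c_1 = σ_1/2 = 1327/532, d_1 = (σ_2 - σ_1)/(6h_1) = -6085/14364. So p'(-1) = -1865/798.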